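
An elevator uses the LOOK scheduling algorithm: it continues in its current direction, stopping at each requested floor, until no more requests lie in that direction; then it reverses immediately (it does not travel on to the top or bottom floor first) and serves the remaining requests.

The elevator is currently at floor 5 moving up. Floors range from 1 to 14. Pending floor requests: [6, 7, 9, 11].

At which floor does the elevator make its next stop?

Answer: 6

Derivation:
Current floor: 5, direction: up
Requests above: [6, 7, 9, 11]
Requests below: []
Moving up and requests lie above → nearest above is min([6, 7, 9, 11]) = 6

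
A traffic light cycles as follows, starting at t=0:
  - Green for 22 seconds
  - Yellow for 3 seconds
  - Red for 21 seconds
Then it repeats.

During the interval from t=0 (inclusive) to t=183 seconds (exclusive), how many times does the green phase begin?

Answer: 4

Derivation:
Cycle = 22+3+21 = 46s
green phase starts at t = k*46 + 0 for k=0,1,2,...
Need k*46+0 < 183 → k < 3.978
k ∈ {0, ..., 3} → 4 starts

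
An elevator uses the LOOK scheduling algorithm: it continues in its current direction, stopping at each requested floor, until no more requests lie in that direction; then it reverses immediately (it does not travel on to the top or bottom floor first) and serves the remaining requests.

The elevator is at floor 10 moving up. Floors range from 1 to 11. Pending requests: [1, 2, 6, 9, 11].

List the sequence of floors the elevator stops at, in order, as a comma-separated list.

Answer: 11, 9, 6, 2, 1

Derivation:
Current: 10, moving UP
Serve above first (ascending): [11]
Then reverse, serve below (descending): [9, 6, 2, 1]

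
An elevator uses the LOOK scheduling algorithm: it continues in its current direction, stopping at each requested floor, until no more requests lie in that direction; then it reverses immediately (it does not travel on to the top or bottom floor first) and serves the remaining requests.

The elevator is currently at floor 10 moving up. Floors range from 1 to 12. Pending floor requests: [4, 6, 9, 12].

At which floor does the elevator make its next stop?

Answer: 12

Derivation:
Current floor: 10, direction: up
Requests above: [12]
Requests below: [4, 6, 9]
Moving up and requests lie above → nearest above is min([12]) = 12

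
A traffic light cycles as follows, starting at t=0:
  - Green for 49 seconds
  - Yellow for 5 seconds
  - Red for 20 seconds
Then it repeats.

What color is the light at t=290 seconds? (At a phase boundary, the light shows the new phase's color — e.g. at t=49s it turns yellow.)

Answer: red

Derivation:
Cycle length = 49 + 5 + 20 = 74s
t = 290, phase_t = 290 mod 74 = 68
68 >= 54 → RED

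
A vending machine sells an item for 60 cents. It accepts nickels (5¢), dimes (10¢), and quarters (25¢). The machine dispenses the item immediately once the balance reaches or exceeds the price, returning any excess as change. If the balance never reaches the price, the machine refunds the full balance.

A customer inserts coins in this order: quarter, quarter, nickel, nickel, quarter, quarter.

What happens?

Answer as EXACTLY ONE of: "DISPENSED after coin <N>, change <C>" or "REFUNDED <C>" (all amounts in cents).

Answer: DISPENSED after coin 4, change 0

Derivation:
Price: 60¢
Coin 1 (quarter, 25¢): balance = 25¢
Coin 2 (quarter, 25¢): balance = 50¢
Coin 3 (nickel, 5¢): balance = 55¢
Coin 4 (nickel, 5¢): balance = 60¢
  → balance >= price → DISPENSE, change = 60 - 60 = 0¢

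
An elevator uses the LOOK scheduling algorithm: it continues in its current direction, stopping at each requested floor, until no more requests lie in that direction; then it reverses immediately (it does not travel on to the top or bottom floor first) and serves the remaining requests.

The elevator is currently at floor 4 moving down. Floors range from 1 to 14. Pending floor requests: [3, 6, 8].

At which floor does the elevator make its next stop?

Current floor: 4, direction: down
Requests above: [6, 8]
Requests below: [3]
Moving down and requests lie below → nearest below is max([3]) = 3

Answer: 3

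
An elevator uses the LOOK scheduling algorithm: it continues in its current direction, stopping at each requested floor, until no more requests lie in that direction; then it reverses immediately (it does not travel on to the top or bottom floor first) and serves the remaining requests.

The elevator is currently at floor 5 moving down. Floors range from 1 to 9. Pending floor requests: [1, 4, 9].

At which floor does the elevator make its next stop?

Answer: 4

Derivation:
Current floor: 5, direction: down
Requests above: [9]
Requests below: [1, 4]
Moving down and requests lie below → nearest below is max([1, 4]) = 4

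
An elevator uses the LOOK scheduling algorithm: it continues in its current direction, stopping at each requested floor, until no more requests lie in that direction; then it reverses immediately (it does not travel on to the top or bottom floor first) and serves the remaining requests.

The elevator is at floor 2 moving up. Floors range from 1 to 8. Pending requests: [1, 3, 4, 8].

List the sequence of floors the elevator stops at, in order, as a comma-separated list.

Current: 2, moving UP
Serve above first (ascending): [3, 4, 8]
Then reverse, serve below (descending): [1]

Answer: 3, 4, 8, 1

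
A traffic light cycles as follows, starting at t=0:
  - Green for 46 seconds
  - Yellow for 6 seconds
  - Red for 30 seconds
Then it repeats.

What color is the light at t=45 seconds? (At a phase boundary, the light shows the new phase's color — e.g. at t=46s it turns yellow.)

Answer: green

Derivation:
Cycle length = 46 + 6 + 30 = 82s
t = 45, phase_t = 45 mod 82 = 45
45 < 46 (green end) → GREEN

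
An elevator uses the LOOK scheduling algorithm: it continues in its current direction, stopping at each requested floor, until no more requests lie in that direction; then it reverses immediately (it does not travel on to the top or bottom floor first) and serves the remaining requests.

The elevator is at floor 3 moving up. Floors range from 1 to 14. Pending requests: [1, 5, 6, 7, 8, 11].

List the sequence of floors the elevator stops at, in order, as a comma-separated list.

Current: 3, moving UP
Serve above first (ascending): [5, 6, 7, 8, 11]
Then reverse, serve below (descending): [1]

Answer: 5, 6, 7, 8, 11, 1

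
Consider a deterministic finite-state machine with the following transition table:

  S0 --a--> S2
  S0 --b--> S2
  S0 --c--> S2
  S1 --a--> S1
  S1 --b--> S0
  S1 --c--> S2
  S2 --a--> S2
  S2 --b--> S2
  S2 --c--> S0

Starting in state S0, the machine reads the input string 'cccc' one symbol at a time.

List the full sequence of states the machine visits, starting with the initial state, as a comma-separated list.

Answer: S0, S2, S0, S2, S0

Derivation:
Start: S0
  read 'c': S0 --c--> S2
  read 'c': S2 --c--> S0
  read 'c': S0 --c--> S2
  read 'c': S2 --c--> S0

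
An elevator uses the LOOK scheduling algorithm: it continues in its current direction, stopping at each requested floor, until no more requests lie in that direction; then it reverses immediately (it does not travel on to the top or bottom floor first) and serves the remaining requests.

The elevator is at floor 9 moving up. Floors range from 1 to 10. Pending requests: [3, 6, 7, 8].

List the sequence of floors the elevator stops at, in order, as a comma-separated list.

Answer: 8, 7, 6, 3

Derivation:
Current: 9, moving UP
Serve above first (ascending): []
Then reverse, serve below (descending): [8, 7, 6, 3]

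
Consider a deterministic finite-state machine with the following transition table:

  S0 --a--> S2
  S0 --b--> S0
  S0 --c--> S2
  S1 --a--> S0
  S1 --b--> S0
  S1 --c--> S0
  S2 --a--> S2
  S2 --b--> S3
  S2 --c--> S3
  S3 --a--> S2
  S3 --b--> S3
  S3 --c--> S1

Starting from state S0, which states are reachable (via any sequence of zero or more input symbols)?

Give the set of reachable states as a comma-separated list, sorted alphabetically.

Answer: S0, S1, S2, S3

Derivation:
BFS from S0:
  visit S0: S0--a-->S2 (new), S0--b-->S0 (seen), S0--c-->S2 (seen)
  visit S2: S2--a-->S2 (seen), S2--b-->S3 (new), S2--c-->S3 (seen)
  visit S3: S3--a-->S2 (seen), S3--b-->S3 (seen), S3--c-->S1 (new)
  visit S1: S1--a-->S0 (seen), S1--b-->S0 (seen), S1--c-->S0 (seen)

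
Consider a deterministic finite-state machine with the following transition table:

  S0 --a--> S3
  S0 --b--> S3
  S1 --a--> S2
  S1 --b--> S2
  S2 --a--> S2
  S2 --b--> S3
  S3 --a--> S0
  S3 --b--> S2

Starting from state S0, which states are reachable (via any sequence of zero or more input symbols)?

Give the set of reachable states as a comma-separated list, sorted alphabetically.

Answer: S0, S2, S3

Derivation:
BFS from S0:
  visit S0: S0--a-->S3 (new), S0--b-->S3 (seen)
  visit S3: S3--a-->S0 (seen), S3--b-->S2 (new)
  visit S2: S2--a-->S2 (seen), S2--b-->S3 (seen)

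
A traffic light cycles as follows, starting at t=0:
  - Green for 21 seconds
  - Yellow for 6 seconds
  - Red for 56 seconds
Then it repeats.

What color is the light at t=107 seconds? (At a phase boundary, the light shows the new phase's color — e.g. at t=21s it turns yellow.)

Cycle length = 21 + 6 + 56 = 83s
t = 107, phase_t = 107 mod 83 = 24
21 <= 24 < 27 (yellow end) → YELLOW

Answer: yellow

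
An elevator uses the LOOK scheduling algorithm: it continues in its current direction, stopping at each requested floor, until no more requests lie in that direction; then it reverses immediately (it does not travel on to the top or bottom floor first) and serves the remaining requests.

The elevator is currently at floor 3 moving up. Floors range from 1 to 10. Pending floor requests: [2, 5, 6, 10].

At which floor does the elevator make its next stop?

Current floor: 3, direction: up
Requests above: [5, 6, 10]
Requests below: [2]
Moving up and requests lie above → nearest above is min([5, 6, 10]) = 5

Answer: 5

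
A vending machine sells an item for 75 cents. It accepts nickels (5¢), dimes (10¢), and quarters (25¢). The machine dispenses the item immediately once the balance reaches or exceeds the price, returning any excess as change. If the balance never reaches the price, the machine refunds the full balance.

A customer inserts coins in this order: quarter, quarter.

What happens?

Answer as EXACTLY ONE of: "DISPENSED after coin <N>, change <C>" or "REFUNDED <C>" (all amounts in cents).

Answer: REFUNDED 50

Derivation:
Price: 75¢
Coin 1 (quarter, 25¢): balance = 25¢
Coin 2 (quarter, 25¢): balance = 50¢
All coins inserted, balance 50¢ < price 75¢ → REFUND 50¢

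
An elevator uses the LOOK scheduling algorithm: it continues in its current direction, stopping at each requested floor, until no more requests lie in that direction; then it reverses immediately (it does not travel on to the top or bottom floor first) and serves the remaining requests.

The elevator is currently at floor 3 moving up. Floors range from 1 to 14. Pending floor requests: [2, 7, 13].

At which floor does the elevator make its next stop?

Current floor: 3, direction: up
Requests above: [7, 13]
Requests below: [2]
Moving up and requests lie above → nearest above is min([7, 13]) = 7

Answer: 7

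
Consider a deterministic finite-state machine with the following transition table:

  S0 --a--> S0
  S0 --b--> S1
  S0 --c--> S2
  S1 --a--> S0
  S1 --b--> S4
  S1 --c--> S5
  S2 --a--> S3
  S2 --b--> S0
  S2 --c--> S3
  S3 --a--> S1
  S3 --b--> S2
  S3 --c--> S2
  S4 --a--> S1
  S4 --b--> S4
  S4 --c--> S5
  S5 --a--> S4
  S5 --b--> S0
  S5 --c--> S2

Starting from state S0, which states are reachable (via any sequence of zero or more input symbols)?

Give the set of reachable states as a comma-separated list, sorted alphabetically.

BFS from S0:
  visit S0: S0--a-->S0 (seen), S0--b-->S1 (new), S0--c-->S2 (new)
  visit S1: S1--a-->S0 (seen), S1--b-->S4 (new), S1--c-->S5 (new)
  visit S2: S2--a-->S3 (new), S2--b-->S0 (seen), S2--c-->S3 (seen)
  visit S4: S4--a-->S1 (seen), S4--b-->S4 (seen), S4--c-->S5 (seen)
  visit S5: S5--a-->S4 (seen), S5--b-->S0 (seen), S5--c-->S2 (seen)
  visit S3: S3--a-->S1 (seen), S3--b-->S2 (seen), S3--c-->S2 (seen)

Answer: S0, S1, S2, S3, S4, S5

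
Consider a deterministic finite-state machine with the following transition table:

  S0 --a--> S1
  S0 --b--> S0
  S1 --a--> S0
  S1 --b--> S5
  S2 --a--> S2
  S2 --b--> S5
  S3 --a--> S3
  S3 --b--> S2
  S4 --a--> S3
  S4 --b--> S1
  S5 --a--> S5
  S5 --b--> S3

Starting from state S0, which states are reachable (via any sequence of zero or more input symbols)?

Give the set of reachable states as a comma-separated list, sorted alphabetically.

Answer: S0, S1, S2, S3, S5

Derivation:
BFS from S0:
  visit S0: S0--a-->S1 (new), S0--b-->S0 (seen)
  visit S1: S1--a-->S0 (seen), S1--b-->S5 (new)
  visit S5: S5--a-->S5 (seen), S5--b-->S3 (new)
  visit S3: S3--a-->S3 (seen), S3--b-->S2 (new)
  visit S2: S2--a-->S2 (seen), S2--b-->S5 (seen)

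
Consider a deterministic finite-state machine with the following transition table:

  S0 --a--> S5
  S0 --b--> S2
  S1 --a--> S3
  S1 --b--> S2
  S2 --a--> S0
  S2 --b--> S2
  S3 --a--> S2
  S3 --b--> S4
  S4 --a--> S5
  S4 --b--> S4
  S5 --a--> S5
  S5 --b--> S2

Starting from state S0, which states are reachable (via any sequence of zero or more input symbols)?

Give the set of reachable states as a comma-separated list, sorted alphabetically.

BFS from S0:
  visit S0: S0--a-->S5 (new), S0--b-->S2 (new)
  visit S5: S5--a-->S5 (seen), S5--b-->S2 (seen)
  visit S2: S2--a-->S0 (seen), S2--b-->S2 (seen)

Answer: S0, S2, S5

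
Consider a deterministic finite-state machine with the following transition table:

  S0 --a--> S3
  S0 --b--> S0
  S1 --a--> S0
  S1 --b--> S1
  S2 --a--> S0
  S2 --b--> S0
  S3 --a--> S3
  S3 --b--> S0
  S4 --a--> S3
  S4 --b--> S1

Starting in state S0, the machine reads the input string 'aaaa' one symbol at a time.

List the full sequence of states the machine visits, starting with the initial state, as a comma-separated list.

Start: S0
  read 'a': S0 --a--> S3
  read 'a': S3 --a--> S3
  read 'a': S3 --a--> S3
  read 'a': S3 --a--> S3

Answer: S0, S3, S3, S3, S3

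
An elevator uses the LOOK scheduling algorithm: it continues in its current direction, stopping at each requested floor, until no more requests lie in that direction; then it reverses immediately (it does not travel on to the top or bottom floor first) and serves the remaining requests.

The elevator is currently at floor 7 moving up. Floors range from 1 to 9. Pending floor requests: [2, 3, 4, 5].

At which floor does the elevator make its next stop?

Answer: 5

Derivation:
Current floor: 7, direction: up
Requests above: []
Requests below: [2, 3, 4, 5]
Moving up but no requests above → reverse; nearest below is max([2, 3, 4, 5]) = 5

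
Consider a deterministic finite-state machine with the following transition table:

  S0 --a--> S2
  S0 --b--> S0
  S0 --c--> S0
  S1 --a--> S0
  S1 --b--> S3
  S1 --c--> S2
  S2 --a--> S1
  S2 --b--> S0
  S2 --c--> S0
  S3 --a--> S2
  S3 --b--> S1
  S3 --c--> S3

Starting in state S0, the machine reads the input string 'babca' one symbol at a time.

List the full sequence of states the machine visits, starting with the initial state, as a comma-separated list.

Answer: S0, S0, S2, S0, S0, S2

Derivation:
Start: S0
  read 'b': S0 --b--> S0
  read 'a': S0 --a--> S2
  read 'b': S2 --b--> S0
  read 'c': S0 --c--> S0
  read 'a': S0 --a--> S2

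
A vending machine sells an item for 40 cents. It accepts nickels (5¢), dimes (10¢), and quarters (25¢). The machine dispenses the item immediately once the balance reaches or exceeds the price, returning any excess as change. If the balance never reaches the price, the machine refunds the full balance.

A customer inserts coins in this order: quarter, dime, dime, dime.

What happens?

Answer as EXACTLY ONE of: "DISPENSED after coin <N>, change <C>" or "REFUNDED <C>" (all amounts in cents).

Price: 40¢
Coin 1 (quarter, 25¢): balance = 25¢
Coin 2 (dime, 10¢): balance = 35¢
Coin 3 (dime, 10¢): balance = 45¢
  → balance >= price → DISPENSE, change = 45 - 40 = 5¢

Answer: DISPENSED after coin 3, change 5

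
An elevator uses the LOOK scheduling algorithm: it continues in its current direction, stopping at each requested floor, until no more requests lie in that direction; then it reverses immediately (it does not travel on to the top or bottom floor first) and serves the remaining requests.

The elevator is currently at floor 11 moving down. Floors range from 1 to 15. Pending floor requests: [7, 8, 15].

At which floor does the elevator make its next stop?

Current floor: 11, direction: down
Requests above: [15]
Requests below: [7, 8]
Moving down and requests lie below → nearest below is max([7, 8]) = 8

Answer: 8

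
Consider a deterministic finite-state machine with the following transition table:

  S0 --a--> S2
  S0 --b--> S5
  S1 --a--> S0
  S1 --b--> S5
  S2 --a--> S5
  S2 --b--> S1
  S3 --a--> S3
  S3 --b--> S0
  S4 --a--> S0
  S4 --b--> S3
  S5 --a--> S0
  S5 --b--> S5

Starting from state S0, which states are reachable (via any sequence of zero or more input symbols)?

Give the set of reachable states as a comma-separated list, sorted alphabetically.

Answer: S0, S1, S2, S5

Derivation:
BFS from S0:
  visit S0: S0--a-->S2 (new), S0--b-->S5 (new)
  visit S2: S2--a-->S5 (seen), S2--b-->S1 (new)
  visit S5: S5--a-->S0 (seen), S5--b-->S5 (seen)
  visit S1: S1--a-->S0 (seen), S1--b-->S5 (seen)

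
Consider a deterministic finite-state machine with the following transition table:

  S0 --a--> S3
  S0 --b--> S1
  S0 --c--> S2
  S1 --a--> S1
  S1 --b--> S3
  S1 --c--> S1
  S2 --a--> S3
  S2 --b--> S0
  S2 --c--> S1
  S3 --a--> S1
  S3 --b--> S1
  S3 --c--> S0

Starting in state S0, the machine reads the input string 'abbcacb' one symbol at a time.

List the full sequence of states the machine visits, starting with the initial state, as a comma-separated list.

Answer: S0, S3, S1, S3, S0, S3, S0, S1

Derivation:
Start: S0
  read 'a': S0 --a--> S3
  read 'b': S3 --b--> S1
  read 'b': S1 --b--> S3
  read 'c': S3 --c--> S0
  read 'a': S0 --a--> S3
  read 'c': S3 --c--> S0
  read 'b': S0 --b--> S1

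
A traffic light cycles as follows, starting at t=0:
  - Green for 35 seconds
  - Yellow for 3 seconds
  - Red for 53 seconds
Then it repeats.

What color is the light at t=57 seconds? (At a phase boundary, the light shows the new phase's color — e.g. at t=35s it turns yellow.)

Cycle length = 35 + 3 + 53 = 91s
t = 57, phase_t = 57 mod 91 = 57
57 >= 38 → RED

Answer: red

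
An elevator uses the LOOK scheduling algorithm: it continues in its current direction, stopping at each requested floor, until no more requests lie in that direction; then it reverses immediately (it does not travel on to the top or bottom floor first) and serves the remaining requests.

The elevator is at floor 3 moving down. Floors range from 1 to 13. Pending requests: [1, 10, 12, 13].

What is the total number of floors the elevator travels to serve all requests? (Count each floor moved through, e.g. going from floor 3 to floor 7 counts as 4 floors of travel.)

Answer: 14

Derivation:
Start at floor 3 moving down, LOOK stop order: [1, 10, 12, 13]
  3 → 1: |1-3| = 2, total = 2
  1 → 10: |10-1| = 9, total = 11
  10 → 12: |12-10| = 2, total = 13
  12 → 13: |13-12| = 1, total = 14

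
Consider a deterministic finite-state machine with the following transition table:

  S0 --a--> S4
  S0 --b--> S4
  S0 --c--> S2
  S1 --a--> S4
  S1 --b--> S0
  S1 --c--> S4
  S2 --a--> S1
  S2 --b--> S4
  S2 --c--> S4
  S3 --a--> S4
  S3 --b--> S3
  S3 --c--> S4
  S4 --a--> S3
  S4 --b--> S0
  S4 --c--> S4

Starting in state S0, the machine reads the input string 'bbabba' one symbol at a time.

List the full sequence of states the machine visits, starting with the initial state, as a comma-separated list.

Answer: S0, S4, S0, S4, S0, S4, S3

Derivation:
Start: S0
  read 'b': S0 --b--> S4
  read 'b': S4 --b--> S0
  read 'a': S0 --a--> S4
  read 'b': S4 --b--> S0
  read 'b': S0 --b--> S4
  read 'a': S4 --a--> S3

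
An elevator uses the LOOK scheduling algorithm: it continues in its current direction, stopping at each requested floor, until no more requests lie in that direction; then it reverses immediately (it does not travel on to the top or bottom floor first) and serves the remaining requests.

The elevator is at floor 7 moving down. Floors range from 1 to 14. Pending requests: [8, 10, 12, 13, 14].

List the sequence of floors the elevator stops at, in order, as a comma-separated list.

Answer: 8, 10, 12, 13, 14

Derivation:
Current: 7, moving DOWN
Serve below first (descending): []
Then reverse, serve above (ascending): [8, 10, 12, 13, 14]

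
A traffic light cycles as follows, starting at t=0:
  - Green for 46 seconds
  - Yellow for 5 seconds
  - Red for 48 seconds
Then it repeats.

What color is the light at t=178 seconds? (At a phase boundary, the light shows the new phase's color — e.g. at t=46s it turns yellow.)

Cycle length = 46 + 5 + 48 = 99s
t = 178, phase_t = 178 mod 99 = 79
79 >= 51 → RED

Answer: red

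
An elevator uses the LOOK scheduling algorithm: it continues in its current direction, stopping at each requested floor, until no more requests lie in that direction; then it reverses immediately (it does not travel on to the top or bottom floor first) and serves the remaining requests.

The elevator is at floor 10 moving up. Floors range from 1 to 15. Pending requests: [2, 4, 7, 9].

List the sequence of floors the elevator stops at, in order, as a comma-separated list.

Current: 10, moving UP
Serve above first (ascending): []
Then reverse, serve below (descending): [9, 7, 4, 2]

Answer: 9, 7, 4, 2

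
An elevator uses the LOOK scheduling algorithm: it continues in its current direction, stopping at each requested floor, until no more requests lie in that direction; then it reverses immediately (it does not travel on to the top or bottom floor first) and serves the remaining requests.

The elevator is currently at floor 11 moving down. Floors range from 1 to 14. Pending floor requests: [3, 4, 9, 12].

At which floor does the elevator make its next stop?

Answer: 9

Derivation:
Current floor: 11, direction: down
Requests above: [12]
Requests below: [3, 4, 9]
Moving down and requests lie below → nearest below is max([3, 4, 9]) = 9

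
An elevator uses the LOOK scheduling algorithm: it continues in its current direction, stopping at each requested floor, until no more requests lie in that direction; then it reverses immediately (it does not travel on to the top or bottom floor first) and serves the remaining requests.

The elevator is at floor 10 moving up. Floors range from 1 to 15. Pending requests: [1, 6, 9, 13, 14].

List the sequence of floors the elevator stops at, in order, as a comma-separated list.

Current: 10, moving UP
Serve above first (ascending): [13, 14]
Then reverse, serve below (descending): [9, 6, 1]

Answer: 13, 14, 9, 6, 1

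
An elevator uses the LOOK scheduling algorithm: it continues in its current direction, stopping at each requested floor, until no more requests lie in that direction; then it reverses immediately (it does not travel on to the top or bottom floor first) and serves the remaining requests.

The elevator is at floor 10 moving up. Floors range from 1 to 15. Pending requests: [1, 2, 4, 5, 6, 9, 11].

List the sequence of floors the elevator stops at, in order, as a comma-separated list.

Answer: 11, 9, 6, 5, 4, 2, 1

Derivation:
Current: 10, moving UP
Serve above first (ascending): [11]
Then reverse, serve below (descending): [9, 6, 5, 4, 2, 1]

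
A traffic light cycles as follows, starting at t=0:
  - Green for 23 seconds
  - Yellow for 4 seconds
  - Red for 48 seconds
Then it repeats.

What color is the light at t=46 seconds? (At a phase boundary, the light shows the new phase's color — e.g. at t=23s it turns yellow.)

Cycle length = 23 + 4 + 48 = 75s
t = 46, phase_t = 46 mod 75 = 46
46 >= 27 → RED

Answer: red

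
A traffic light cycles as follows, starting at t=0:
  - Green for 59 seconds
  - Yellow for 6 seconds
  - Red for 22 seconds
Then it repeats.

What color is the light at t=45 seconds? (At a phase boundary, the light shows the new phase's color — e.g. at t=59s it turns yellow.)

Cycle length = 59 + 6 + 22 = 87s
t = 45, phase_t = 45 mod 87 = 45
45 < 59 (green end) → GREEN

Answer: green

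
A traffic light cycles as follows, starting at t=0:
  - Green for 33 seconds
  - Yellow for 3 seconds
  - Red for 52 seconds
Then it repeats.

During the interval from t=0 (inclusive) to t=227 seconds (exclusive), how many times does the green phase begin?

Cycle = 33+3+52 = 88s
green phase starts at t = k*88 + 0 for k=0,1,2,...
Need k*88+0 < 227 → k < 2.580
k ∈ {0, ..., 2} → 3 starts

Answer: 3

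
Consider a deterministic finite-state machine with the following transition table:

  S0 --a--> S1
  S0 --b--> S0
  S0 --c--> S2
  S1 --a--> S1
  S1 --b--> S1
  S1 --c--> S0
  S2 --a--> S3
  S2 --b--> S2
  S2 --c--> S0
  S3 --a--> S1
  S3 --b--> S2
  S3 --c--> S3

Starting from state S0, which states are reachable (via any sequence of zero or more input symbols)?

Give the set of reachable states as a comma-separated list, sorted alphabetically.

BFS from S0:
  visit S0: S0--a-->S1 (new), S0--b-->S0 (seen), S0--c-->S2 (new)
  visit S1: S1--a-->S1 (seen), S1--b-->S1 (seen), S1--c-->S0 (seen)
  visit S2: S2--a-->S3 (new), S2--b-->S2 (seen), S2--c-->S0 (seen)
  visit S3: S3--a-->S1 (seen), S3--b-->S2 (seen), S3--c-->S3 (seen)

Answer: S0, S1, S2, S3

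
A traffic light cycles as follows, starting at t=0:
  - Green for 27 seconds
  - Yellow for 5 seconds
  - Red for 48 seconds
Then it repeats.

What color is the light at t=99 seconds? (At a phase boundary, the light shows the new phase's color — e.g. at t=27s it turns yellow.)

Answer: green

Derivation:
Cycle length = 27 + 5 + 48 = 80s
t = 99, phase_t = 99 mod 80 = 19
19 < 27 (green end) → GREEN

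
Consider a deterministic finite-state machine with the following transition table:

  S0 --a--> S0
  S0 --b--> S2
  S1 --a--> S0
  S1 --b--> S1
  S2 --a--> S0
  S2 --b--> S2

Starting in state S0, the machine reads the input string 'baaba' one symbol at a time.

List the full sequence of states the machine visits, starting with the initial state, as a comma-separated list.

Answer: S0, S2, S0, S0, S2, S0

Derivation:
Start: S0
  read 'b': S0 --b--> S2
  read 'a': S2 --a--> S0
  read 'a': S0 --a--> S0
  read 'b': S0 --b--> S2
  read 'a': S2 --a--> S0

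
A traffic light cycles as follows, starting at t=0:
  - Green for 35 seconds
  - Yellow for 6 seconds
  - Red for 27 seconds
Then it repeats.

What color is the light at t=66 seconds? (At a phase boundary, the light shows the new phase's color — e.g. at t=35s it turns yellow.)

Answer: red

Derivation:
Cycle length = 35 + 6 + 27 = 68s
t = 66, phase_t = 66 mod 68 = 66
66 >= 41 → RED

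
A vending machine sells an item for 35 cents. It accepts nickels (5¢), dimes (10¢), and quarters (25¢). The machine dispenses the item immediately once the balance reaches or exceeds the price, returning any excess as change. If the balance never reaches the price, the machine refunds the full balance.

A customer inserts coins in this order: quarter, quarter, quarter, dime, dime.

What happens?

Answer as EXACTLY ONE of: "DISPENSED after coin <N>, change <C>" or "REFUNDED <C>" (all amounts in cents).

Answer: DISPENSED after coin 2, change 15

Derivation:
Price: 35¢
Coin 1 (quarter, 25¢): balance = 25¢
Coin 2 (quarter, 25¢): balance = 50¢
  → balance >= price → DISPENSE, change = 50 - 35 = 15¢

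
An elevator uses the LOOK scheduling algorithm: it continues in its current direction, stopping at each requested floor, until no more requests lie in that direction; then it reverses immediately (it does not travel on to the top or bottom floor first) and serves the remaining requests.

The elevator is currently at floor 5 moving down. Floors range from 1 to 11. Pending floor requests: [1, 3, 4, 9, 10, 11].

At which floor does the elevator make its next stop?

Answer: 4

Derivation:
Current floor: 5, direction: down
Requests above: [9, 10, 11]
Requests below: [1, 3, 4]
Moving down and requests lie below → nearest below is max([1, 3, 4]) = 4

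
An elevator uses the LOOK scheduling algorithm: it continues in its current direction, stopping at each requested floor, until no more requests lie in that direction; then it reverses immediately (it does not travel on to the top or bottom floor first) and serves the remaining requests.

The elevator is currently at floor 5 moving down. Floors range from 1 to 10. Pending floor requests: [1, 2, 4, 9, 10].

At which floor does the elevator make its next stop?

Current floor: 5, direction: down
Requests above: [9, 10]
Requests below: [1, 2, 4]
Moving down and requests lie below → nearest below is max([1, 2, 4]) = 4

Answer: 4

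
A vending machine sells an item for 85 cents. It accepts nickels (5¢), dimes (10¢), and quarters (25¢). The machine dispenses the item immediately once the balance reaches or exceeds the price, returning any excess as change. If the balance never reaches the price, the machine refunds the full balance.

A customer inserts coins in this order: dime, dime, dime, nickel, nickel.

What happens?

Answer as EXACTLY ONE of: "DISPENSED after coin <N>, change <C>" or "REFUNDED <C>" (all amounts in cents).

Price: 85¢
Coin 1 (dime, 10¢): balance = 10¢
Coin 2 (dime, 10¢): balance = 20¢
Coin 3 (dime, 10¢): balance = 30¢
Coin 4 (nickel, 5¢): balance = 35¢
Coin 5 (nickel, 5¢): balance = 40¢
All coins inserted, balance 40¢ < price 85¢ → REFUND 40¢

Answer: REFUNDED 40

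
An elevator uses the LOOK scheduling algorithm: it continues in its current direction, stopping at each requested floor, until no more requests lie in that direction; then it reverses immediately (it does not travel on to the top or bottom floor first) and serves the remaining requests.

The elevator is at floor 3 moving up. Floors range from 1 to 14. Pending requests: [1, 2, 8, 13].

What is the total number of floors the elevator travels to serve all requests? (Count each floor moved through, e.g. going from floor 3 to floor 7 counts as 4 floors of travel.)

Start at floor 3 moving up, LOOK stop order: [8, 13, 2, 1]
  3 → 8: |8-3| = 5, total = 5
  8 → 13: |13-8| = 5, total = 10
  13 → 2: |2-13| = 11, total = 21
  2 → 1: |1-2| = 1, total = 22

Answer: 22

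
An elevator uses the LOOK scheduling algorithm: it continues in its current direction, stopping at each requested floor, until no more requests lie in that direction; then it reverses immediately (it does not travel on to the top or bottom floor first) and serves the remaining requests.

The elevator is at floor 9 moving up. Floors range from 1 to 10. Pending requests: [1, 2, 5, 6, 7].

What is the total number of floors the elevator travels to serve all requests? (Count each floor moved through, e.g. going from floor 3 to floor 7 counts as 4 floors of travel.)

Answer: 8

Derivation:
Start at floor 9 moving up, LOOK stop order: [7, 6, 5, 2, 1]
  9 → 7: |7-9| = 2, total = 2
  7 → 6: |6-7| = 1, total = 3
  6 → 5: |5-6| = 1, total = 4
  5 → 2: |2-5| = 3, total = 7
  2 → 1: |1-2| = 1, total = 8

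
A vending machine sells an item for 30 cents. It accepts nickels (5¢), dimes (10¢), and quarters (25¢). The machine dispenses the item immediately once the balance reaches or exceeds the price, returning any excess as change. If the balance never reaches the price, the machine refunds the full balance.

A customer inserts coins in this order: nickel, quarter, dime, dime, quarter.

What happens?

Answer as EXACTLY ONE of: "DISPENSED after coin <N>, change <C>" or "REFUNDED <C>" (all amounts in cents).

Answer: DISPENSED after coin 2, change 0

Derivation:
Price: 30¢
Coin 1 (nickel, 5¢): balance = 5¢
Coin 2 (quarter, 25¢): balance = 30¢
  → balance >= price → DISPENSE, change = 30 - 30 = 0¢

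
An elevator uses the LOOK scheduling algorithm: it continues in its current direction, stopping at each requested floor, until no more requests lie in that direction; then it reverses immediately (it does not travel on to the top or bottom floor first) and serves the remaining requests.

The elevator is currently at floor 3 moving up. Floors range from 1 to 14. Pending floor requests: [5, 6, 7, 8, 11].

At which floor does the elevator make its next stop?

Current floor: 3, direction: up
Requests above: [5, 6, 7, 8, 11]
Requests below: []
Moving up and requests lie above → nearest above is min([5, 6, 7, 8, 11]) = 5

Answer: 5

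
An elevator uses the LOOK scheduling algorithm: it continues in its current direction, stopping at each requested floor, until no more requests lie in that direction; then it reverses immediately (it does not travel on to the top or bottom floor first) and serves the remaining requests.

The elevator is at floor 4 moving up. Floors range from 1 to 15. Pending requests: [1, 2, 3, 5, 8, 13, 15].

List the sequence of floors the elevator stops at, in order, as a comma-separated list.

Current: 4, moving UP
Serve above first (ascending): [5, 8, 13, 15]
Then reverse, serve below (descending): [3, 2, 1]

Answer: 5, 8, 13, 15, 3, 2, 1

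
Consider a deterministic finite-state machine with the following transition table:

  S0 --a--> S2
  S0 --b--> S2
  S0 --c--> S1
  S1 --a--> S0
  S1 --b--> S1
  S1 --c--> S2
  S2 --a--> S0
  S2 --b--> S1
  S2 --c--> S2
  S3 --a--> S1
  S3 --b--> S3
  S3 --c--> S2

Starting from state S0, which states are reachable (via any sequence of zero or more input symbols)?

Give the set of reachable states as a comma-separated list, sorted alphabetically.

BFS from S0:
  visit S0: S0--a-->S2 (new), S0--b-->S2 (seen), S0--c-->S1 (new)
  visit S2: S2--a-->S0 (seen), S2--b-->S1 (seen), S2--c-->S2 (seen)
  visit S1: S1--a-->S0 (seen), S1--b-->S1 (seen), S1--c-->S2 (seen)

Answer: S0, S1, S2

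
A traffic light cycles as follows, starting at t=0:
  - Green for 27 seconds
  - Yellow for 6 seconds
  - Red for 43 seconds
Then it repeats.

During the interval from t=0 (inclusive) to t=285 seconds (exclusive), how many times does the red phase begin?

Cycle = 27+6+43 = 76s
red phase starts at t = k*76 + 33 for k=0,1,2,...
Need k*76+33 < 285 → k < 3.316
k ∈ {0, ..., 3} → 4 starts

Answer: 4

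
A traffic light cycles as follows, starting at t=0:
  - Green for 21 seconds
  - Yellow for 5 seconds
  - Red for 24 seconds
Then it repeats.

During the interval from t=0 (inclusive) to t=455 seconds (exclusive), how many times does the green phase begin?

Answer: 10

Derivation:
Cycle = 21+5+24 = 50s
green phase starts at t = k*50 + 0 for k=0,1,2,...
Need k*50+0 < 455 → k < 9.100
k ∈ {0, ..., 9} → 10 starts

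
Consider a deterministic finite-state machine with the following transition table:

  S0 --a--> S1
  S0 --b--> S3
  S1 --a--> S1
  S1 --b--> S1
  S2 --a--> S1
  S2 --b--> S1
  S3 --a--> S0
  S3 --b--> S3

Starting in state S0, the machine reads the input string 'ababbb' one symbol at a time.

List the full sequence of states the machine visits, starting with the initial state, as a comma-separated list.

Answer: S0, S1, S1, S1, S1, S1, S1

Derivation:
Start: S0
  read 'a': S0 --a--> S1
  read 'b': S1 --b--> S1
  read 'a': S1 --a--> S1
  read 'b': S1 --b--> S1
  read 'b': S1 --b--> S1
  read 'b': S1 --b--> S1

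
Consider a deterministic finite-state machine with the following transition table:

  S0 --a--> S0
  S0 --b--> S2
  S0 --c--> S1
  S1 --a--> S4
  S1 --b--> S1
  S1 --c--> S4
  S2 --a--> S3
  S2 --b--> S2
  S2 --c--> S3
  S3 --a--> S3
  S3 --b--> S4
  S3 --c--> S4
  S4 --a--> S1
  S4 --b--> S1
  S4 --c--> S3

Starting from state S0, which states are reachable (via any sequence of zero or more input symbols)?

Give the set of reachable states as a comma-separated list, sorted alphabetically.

BFS from S0:
  visit S0: S0--a-->S0 (seen), S0--b-->S2 (new), S0--c-->S1 (new)
  visit S2: S2--a-->S3 (new), S2--b-->S2 (seen), S2--c-->S3 (seen)
  visit S1: S1--a-->S4 (new), S1--b-->S1 (seen), S1--c-->S4 (seen)
  visit S3: S3--a-->S3 (seen), S3--b-->S4 (seen), S3--c-->S4 (seen)
  visit S4: S4--a-->S1 (seen), S4--b-->S1 (seen), S4--c-->S3 (seen)

Answer: S0, S1, S2, S3, S4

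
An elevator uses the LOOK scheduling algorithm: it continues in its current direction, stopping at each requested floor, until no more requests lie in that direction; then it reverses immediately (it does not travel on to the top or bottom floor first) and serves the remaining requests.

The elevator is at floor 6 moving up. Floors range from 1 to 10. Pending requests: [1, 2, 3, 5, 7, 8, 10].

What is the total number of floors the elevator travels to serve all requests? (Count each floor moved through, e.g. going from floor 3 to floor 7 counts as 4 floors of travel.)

Answer: 13

Derivation:
Start at floor 6 moving up, LOOK stop order: [7, 8, 10, 5, 3, 2, 1]
  6 → 7: |7-6| = 1, total = 1
  7 → 8: |8-7| = 1, total = 2
  8 → 10: |10-8| = 2, total = 4
  10 → 5: |5-10| = 5, total = 9
  5 → 3: |3-5| = 2, total = 11
  3 → 2: |2-3| = 1, total = 12
  2 → 1: |1-2| = 1, total = 13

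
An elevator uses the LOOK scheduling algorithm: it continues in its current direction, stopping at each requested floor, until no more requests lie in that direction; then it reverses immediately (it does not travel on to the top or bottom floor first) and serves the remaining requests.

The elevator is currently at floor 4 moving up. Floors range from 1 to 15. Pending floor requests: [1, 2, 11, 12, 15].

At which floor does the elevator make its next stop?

Answer: 11

Derivation:
Current floor: 4, direction: up
Requests above: [11, 12, 15]
Requests below: [1, 2]
Moving up and requests lie above → nearest above is min([11, 12, 15]) = 11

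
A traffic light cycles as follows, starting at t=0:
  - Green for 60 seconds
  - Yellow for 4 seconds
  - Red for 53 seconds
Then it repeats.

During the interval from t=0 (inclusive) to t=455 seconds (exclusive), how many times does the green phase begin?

Cycle = 60+4+53 = 117s
green phase starts at t = k*117 + 0 for k=0,1,2,...
Need k*117+0 < 455 → k < 3.889
k ∈ {0, ..., 3} → 4 starts

Answer: 4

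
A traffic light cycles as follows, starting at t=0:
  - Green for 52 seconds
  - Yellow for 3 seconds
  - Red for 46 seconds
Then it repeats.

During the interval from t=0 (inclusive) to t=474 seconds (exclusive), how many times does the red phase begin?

Cycle = 52+3+46 = 101s
red phase starts at t = k*101 + 55 for k=0,1,2,...
Need k*101+55 < 474 → k < 4.149
k ∈ {0, ..., 4} → 5 starts

Answer: 5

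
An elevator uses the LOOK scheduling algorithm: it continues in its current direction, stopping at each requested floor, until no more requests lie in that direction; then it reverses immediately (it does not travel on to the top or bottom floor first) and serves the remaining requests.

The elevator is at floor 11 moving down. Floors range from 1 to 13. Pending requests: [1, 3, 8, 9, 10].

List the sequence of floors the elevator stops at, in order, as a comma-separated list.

Current: 11, moving DOWN
Serve below first (descending): [10, 9, 8, 3, 1]
Then reverse, serve above (ascending): []

Answer: 10, 9, 8, 3, 1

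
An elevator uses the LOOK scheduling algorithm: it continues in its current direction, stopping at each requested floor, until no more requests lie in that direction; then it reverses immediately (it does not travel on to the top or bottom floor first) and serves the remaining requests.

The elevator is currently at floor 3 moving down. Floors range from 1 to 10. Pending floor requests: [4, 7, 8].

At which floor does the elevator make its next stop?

Current floor: 3, direction: down
Requests above: [4, 7, 8]
Requests below: []
Moving down but no requests below → reverse; nearest above is min([4, 7, 8]) = 4

Answer: 4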